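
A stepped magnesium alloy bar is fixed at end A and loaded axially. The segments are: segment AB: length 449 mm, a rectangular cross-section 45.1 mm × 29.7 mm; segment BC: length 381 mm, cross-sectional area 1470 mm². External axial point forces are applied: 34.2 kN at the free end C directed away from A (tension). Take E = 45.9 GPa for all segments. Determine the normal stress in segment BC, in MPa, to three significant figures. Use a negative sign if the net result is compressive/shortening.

Internal axial forces (sectioning from the free end, tension +): N_BC = 34.2 kN, N_AB = 34.2 kN.
σ_BC = N_BC/A_BC = 34200/1470 = 23.27 MPa.

23.3 MPa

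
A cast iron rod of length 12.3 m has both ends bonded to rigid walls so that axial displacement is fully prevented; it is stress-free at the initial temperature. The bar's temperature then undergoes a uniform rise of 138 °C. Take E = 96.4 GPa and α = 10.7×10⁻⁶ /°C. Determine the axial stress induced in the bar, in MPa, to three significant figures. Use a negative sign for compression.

-142 MPa

Free thermal expansion αLΔT = 10.7e-6 · 12300 · 138 = 18.16 mm.
The walls impose strain ε = −(18.16)/12300 = -1.4766e-03; σ = Eε = 96400 · -1.4766e-03 = -142.3 MPa.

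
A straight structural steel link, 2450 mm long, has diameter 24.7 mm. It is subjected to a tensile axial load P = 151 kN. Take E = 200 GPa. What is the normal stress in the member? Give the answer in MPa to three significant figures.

315 MPa

A = 479.2 mm².
σ = N/A = 151000/479.2 = 315.1 MPa.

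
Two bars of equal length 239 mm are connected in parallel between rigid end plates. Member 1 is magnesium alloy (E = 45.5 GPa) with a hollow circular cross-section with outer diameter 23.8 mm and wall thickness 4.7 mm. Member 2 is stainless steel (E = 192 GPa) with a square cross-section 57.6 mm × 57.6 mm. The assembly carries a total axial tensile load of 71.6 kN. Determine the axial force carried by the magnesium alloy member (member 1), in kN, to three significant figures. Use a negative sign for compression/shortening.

A_1 = 282 mm².
A_2 = 3318 mm².
Equal strain + equilibrium ⇒ each member carries load in proportion to AE: A₁E₁ = 12830000 N, A₂E₂ = 637000000 N, ΣAE = 649800000 N.
F₁ = P·A₁E₁/ΣAE = 71600·12830000/649800000 = 1414 N.

1.41 kN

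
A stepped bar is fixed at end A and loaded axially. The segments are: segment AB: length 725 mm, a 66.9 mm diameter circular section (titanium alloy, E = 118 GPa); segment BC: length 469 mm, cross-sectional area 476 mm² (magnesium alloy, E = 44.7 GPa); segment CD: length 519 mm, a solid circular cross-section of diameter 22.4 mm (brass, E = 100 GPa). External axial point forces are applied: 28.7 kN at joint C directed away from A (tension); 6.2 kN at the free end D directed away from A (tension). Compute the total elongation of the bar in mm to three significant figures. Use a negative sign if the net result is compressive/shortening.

Internal axial forces (sectioning from the free end, tension +): N_CD = 6.2 kN, N_BC = 34.9 kN, N_AB = 34.9 kN.
A_AB = 3515 mm².
A_CD = 394.1 mm².
δ_AB = 34900·725/(3515·118000) = 0.061 mm
δ_BC = 34900·469/(476·44700) = 0.7693 mm
δ_CD = 6200·519/(394.1·100000) = 0.08165 mm
δ = Σδ_i = 0.9119 mm.

0.912 mm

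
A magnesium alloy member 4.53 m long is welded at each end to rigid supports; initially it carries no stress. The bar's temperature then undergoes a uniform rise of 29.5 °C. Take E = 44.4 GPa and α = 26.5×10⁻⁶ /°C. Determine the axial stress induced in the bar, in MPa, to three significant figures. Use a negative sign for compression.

Free thermal expansion αLΔT = 26.5e-6 · 4530 · 29.5 = 3.541 mm.
The walls impose strain ε = −(3.541)/4530 = -7.8175e-04; σ = Eε = 44400 · -7.8175e-04 = -34.71 MPa.

-34.7 MPa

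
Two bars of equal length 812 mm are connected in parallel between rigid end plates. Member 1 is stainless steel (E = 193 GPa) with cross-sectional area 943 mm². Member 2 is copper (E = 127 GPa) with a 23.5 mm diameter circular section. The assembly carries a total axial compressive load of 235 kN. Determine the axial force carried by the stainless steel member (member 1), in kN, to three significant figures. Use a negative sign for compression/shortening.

A_2 = 433.7 mm².
Equal strain + equilibrium ⇒ each member carries load in proportion to AE: A₁E₁ = 182000000 N, A₂E₂ = 55080000 N, ΣAE = 237100000 N.
F₁ = P·A₁E₁/ΣAE = -235000·182000000/237100000 = -180400 N.

-180 kN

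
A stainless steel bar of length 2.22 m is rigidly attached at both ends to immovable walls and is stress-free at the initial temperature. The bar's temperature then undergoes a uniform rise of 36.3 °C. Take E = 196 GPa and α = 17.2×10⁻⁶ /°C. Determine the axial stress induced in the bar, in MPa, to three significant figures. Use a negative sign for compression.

-122 MPa

Free thermal expansion αLΔT = 17.2e-6 · 2220 · 36.3 = 1.386 mm.
The walls impose strain ε = −(1.386)/2220 = -6.2436e-04; σ = Eε = 196000 · -6.2436e-04 = -122.4 MPa.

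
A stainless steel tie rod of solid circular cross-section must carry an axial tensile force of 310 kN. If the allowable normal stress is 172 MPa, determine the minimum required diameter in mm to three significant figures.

Required area A ≥ P/σ_allow = 310000/172 = 1802 mm².
For a solid circular section, d ≥ √(4A/π) = 47.9 mm.

47.9 mm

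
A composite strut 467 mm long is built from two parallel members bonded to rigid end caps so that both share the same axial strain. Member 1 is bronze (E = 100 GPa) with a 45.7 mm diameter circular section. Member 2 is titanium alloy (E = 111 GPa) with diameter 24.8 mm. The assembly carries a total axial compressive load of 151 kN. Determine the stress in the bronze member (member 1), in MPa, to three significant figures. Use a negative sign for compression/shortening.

A_1 = 1640 mm².
A_2 = 483.1 mm².
Equal strain + equilibrium ⇒ each member carries load in proportion to AE: A₁E₁ = 164000000 N, A₂E₂ = 53620000 N, ΣAE = 217600000 N.
σ₁ = P·E₁/ΣAE = -151000·100000/217600000 = -69.38 MPa.

-69.4 MPa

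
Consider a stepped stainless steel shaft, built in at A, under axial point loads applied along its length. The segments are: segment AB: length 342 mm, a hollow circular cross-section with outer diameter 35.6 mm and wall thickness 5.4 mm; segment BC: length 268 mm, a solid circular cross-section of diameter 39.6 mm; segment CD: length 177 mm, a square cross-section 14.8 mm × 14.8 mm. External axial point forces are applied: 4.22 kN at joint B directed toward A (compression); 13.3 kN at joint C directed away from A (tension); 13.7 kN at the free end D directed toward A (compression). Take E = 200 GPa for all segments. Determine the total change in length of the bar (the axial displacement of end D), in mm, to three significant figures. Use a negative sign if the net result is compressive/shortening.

-0.0712 mm

Internal axial forces (sectioning from the free end, tension +): N_CD = -13.7 kN, N_BC = -0.4 kN, N_AB = -4.62 kN.
A_AB = 512.3 mm².
A_BC = 1232 mm².
A_CD = 219 mm².
δ_AB = -4620·342/(512.3·200000) = -0.01542 mm
δ_BC = -400·268/(1232·200000) = -0.0004352 mm
δ_CD = -13700·177/(219·200000) = -0.05535 mm
δ = Σδ_i = -0.07121 mm.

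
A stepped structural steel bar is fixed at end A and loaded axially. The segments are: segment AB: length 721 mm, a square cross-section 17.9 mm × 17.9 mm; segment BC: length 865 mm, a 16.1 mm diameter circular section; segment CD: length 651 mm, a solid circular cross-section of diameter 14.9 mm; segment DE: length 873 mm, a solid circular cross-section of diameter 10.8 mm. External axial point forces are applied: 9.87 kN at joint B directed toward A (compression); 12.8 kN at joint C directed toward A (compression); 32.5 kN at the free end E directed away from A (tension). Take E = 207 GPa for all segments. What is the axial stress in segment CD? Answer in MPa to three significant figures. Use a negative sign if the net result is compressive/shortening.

186 MPa

Internal axial forces (sectioning from the free end, tension +): N_DE = 32.5 kN, N_CD = 32.5 kN, N_BC = 19.7 kN, N_AB = 9.83 kN.
A_CD = 174.4 mm².
σ_CD = N_CD/A_CD = 32500/174.4 = 186.4 MPa.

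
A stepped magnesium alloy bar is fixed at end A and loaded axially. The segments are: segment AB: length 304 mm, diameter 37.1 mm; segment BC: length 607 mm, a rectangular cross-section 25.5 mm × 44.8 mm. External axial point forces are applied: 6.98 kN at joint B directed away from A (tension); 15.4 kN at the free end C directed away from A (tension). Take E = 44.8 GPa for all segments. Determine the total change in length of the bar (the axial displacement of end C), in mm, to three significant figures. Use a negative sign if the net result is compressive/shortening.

Internal axial forces (sectioning from the free end, tension +): N_BC = 15.4 kN, N_AB = 22.38 kN.
A_AB = 1081 mm².
A_BC = 1142 mm².
δ_AB = 22380·304/(1081·44800) = 0.1405 mm
δ_BC = 15400·607/(1142·44800) = 0.1826 mm
δ = Σδ_i = 0.3231 mm.

0.323 mm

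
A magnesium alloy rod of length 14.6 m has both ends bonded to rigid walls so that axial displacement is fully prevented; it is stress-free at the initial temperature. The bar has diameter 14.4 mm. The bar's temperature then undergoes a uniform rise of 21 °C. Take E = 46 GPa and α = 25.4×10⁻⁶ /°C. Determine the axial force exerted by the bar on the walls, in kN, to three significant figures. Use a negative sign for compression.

-4.00 kN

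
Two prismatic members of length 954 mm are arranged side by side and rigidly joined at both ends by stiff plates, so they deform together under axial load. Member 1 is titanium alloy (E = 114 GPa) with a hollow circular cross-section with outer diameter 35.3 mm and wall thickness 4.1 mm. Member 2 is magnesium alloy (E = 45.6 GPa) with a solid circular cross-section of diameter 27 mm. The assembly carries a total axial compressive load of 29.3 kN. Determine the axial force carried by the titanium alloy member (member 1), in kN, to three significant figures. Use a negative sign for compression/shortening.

A_1 = 401.9 mm².
A_2 = 572.6 mm².
Equal strain + equilibrium ⇒ each member carries load in proportion to AE: A₁E₁ = 45810000 N, A₂E₂ = 26110000 N, ΣAE = 71920000 N.
F₁ = P·A₁E₁/ΣAE = -29300·45810000/71920000 = -18660 N.

-18.7 kN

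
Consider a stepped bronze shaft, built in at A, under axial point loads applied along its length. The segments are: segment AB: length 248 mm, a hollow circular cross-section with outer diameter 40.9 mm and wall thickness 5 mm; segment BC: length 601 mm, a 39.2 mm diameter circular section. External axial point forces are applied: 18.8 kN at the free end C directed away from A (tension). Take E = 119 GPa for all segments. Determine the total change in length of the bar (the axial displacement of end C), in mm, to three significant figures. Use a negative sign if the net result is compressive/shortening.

Internal axial forces (sectioning from the free end, tension +): N_BC = 18.8 kN, N_AB = 18.8 kN.
A_AB = 563.9 mm².
A_BC = 1207 mm².
δ_AB = 18800·248/(563.9·119000) = 0.06948 mm
δ_BC = 18800·601/(1207·119000) = 0.07867 mm
δ = Σδ_i = 0.1482 mm.

0.148 mm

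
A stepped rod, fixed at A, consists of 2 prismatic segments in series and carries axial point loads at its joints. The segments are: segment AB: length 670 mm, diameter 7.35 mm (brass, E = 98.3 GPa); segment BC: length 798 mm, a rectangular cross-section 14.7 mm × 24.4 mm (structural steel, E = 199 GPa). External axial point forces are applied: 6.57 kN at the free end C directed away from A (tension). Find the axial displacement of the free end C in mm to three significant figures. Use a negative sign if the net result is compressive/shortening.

1.13 mm

Internal axial forces (sectioning from the free end, tension +): N_BC = 6.57 kN, N_AB = 6.57 kN.
A_AB = 42.43 mm².
A_BC = 358.7 mm².
δ_AB = 6570·670/(42.43·98300) = 1.055 mm
δ_BC = 6570·798/(358.7·199000) = 0.07345 mm
δ = Σδ_i = 1.129 mm.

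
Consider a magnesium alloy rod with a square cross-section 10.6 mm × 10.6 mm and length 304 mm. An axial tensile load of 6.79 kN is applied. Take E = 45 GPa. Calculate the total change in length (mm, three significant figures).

0.408 mm

A = 112.4 mm².
δ_mech = NL/(AE) = 6790·304/(112.4·45000) = 0.4082 mm.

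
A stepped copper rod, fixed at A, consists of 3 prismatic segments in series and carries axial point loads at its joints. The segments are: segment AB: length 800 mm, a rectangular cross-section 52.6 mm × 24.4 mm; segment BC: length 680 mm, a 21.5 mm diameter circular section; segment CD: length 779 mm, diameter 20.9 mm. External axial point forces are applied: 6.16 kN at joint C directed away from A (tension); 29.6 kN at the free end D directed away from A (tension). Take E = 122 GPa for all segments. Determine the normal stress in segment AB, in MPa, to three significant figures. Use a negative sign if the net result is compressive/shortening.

Internal axial forces (sectioning from the free end, tension +): N_CD = 29.6 kN, N_BC = 35.76 kN, N_AB = 35.76 kN.
A_AB = 1283 mm².
σ_AB = N_AB/A_AB = 35760/1283 = 27.86 MPa.

27.9 MPa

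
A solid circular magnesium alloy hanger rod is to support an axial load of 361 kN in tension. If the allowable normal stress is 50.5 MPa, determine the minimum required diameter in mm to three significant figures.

95.4 mm

Required area A ≥ P/σ_allow = 361000/50.5 = 7149 mm².
For a solid circular section, d ≥ √(4A/π) = 95.4 mm.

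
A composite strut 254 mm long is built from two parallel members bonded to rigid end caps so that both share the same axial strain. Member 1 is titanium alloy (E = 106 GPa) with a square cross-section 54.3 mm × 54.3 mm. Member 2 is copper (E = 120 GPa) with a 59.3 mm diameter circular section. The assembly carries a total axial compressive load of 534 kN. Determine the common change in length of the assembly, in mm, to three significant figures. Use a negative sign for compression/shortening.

A_1 = 2948 mm².
A_2 = 2762 mm².
Equal strain + equilibrium ⇒ each member carries load in proportion to AE: A₁E₁ = 312500000 N, A₂E₂ = 331400000 N, ΣAE = 644000000 N.
δ = PL/ΣAE = -534000·254/644000000 = -0.2106 mm.

-0.211 mm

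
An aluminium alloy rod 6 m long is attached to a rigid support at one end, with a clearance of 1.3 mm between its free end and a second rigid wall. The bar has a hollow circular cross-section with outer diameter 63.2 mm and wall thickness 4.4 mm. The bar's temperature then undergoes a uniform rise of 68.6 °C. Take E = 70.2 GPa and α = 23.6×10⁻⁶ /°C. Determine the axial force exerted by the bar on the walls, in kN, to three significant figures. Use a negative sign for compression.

-80.0 kN

Free thermal expansion αLΔT = 23.6e-6 · 6000 · 68.6 = 9.714 mm.
The walls engage after the gap closes; constrained expansion = 9.714 − 1.3 = 8.414 mm.
The walls impose strain ε = −(8.414)/6000 = -1.4023e-03; σ = Eε = 70200 · -1.4023e-03 = -98.44 MPa.
Wall reaction R = σ·A = -98.44·812.8 = -80010 N = -80.01 kN.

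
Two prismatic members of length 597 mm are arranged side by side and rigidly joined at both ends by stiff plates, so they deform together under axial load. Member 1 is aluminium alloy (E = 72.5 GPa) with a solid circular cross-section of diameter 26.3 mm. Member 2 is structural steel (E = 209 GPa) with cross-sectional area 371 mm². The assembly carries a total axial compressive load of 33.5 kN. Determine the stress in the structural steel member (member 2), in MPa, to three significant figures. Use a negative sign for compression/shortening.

-59.9 MPa

A_1 = 543.3 mm².
Equal strain + equilibrium ⇒ each member carries load in proportion to AE: A₁E₁ = 39390000 N, A₂E₂ = 77540000 N, ΣAE = 116900000 N.
σ₂ = P·E₂/ΣAE = -33500·209000/116900000 = -59.88 MPa.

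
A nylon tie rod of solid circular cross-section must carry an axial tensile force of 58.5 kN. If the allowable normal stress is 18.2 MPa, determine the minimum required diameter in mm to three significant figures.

64.0 mm

Required area A ≥ P/σ_allow = 58500/18.2 = 3214 mm².
For a solid circular section, d ≥ √(4A/π) = 63.97 mm.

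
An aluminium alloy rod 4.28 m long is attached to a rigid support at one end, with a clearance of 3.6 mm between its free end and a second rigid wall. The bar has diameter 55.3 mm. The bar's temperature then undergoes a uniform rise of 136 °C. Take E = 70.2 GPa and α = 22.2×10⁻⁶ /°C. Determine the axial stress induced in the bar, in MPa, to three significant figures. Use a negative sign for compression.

-153 MPa

Free thermal expansion αLΔT = 22.2e-6 · 4280 · 136 = 12.92 mm.
The walls engage after the gap closes; constrained expansion = 12.92 − 3.6 = 9.322 mm.
The walls impose strain ε = −(9.322)/4280 = -2.1781e-03; σ = Eε = 70200 · -2.1781e-03 = -152.9 MPa.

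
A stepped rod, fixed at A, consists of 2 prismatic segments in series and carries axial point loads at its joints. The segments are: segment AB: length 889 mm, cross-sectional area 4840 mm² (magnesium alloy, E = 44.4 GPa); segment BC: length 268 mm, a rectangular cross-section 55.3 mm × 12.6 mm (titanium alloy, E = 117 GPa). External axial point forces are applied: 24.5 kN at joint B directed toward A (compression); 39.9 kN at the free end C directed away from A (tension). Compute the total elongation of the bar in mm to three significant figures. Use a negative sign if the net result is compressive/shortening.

0.195 mm

Internal axial forces (sectioning from the free end, tension +): N_BC = 39.9 kN, N_AB = 15.4 kN.
A_BC = 696.8 mm².
δ_AB = 15400·889/(4840·44400) = 0.06371 mm
δ_BC = 39900·268/(696.8·117000) = 0.1312 mm
δ = Σδ_i = 0.1949 mm.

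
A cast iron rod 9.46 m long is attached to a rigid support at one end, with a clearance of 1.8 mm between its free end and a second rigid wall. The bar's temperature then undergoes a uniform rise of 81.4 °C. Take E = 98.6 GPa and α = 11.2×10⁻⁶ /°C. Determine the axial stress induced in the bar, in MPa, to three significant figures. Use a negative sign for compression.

Free thermal expansion αLΔT = 11.2e-6 · 9460 · 81.4 = 8.624 mm.
The walls engage after the gap closes; constrained expansion = 8.624 − 1.8 = 6.824 mm.
The walls impose strain ε = −(6.824)/9460 = -7.2141e-04; σ = Eε = 98600 · -7.2141e-04 = -71.13 MPa.

-71.1 MPa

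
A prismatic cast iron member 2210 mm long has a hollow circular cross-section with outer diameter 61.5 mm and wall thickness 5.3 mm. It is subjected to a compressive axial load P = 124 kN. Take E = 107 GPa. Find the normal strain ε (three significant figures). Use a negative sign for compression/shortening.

-0.00124

A = 935.8 mm².
σ = N/A = -132.5 MPa; ε = σ/E = -132.5/107000 = -1.238e-03.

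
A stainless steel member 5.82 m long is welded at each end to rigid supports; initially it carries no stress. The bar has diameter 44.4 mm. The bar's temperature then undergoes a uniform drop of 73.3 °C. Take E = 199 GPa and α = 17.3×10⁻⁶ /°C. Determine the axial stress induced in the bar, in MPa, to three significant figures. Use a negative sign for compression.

Free thermal expansion αLΔT = 17.3e-6 · 5820 · -73.3 = -7.38 mm.
The walls impose strain ε = −(-7.38)/5820 = 1.2681e-03; σ = Eε = 199000 · 1.2681e-03 = 252.3 MPa.

252 MPa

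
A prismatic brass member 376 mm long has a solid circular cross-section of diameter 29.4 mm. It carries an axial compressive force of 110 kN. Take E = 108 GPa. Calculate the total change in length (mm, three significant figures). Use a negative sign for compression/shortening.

-0.564 mm

A = 678.9 mm².
δ_mech = NL/(AE) = -110000·376/(678.9·108000) = -0.5641 mm.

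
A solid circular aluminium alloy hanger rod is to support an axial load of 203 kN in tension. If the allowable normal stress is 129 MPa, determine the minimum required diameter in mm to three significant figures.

44.8 mm

Required area A ≥ P/σ_allow = 203000/129 = 1574 mm².
For a solid circular section, d ≥ √(4A/π) = 44.76 mm.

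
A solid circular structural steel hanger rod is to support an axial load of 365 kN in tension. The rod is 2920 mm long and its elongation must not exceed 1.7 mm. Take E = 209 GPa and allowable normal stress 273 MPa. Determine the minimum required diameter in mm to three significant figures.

Required area A ≥ P/σ_allow = 365000/273 = 1337 mm².
For a solid circular section, d ≥ √(4A/π) = 41.26 mm.
Elongation limit: A ≥ PL/(Eδ_allow) = 365000·2920/(209000·1.7) = 3000 mm² ⇒ d ≥ 61.8 mm.
The elongation limit governs.

61.8 mm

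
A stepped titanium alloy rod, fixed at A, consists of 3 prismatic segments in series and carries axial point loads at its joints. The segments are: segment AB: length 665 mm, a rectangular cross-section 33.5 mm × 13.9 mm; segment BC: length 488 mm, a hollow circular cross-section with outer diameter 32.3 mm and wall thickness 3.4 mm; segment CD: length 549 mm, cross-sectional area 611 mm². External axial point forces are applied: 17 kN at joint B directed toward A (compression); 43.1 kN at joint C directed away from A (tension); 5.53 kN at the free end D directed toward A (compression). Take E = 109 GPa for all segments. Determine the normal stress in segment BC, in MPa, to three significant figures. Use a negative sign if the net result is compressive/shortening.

122 MPa

Internal axial forces (sectioning from the free end, tension +): N_CD = -5.53 kN, N_BC = 37.57 kN, N_AB = 20.57 kN.
A_BC = 308.7 mm².
σ_BC = N_BC/A_BC = 37570/308.7 = 121.7 MPa.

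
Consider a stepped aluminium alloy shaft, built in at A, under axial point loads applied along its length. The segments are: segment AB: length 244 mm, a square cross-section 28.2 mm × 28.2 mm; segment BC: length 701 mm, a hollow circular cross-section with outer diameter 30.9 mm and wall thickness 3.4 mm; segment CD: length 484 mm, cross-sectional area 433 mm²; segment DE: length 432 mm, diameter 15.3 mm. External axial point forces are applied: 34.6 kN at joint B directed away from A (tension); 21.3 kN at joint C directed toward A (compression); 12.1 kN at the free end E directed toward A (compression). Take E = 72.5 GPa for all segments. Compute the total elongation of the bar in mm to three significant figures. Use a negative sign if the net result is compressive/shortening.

-1.67 mm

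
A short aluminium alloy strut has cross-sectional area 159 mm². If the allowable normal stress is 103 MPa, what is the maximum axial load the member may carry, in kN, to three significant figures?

16.4 kN

P_max = σ_allow · A = 103 · 159 = 16380 N = 16.38 kN.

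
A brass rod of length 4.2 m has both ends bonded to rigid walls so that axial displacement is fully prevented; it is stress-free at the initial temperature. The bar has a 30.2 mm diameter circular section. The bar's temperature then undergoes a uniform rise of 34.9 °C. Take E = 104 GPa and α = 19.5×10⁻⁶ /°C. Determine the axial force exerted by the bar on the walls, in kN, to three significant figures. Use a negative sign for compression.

Free thermal expansion αLΔT = 19.5e-6 · 4200 · 34.9 = 2.858 mm.
The walls impose strain ε = −(2.858)/4200 = -6.8055e-04; σ = Eε = 104000 · -6.8055e-04 = -70.78 MPa.
Wall reaction R = σ·A = -70.78·716.3 = -50700 N = -50.7 kN.

-50.7 kN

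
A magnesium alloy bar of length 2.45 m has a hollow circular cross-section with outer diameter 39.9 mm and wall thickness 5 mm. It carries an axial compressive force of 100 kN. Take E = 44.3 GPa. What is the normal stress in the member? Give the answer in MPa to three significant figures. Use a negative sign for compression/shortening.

-182 MPa

A = 548.2 mm².
σ = N/A = -100000/548.2 = -182.4 MPa.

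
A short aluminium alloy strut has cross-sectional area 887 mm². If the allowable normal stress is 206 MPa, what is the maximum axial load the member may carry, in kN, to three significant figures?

P_max = σ_allow · A = 206 · 887 = 182700 N = 182.7 kN.

183 kN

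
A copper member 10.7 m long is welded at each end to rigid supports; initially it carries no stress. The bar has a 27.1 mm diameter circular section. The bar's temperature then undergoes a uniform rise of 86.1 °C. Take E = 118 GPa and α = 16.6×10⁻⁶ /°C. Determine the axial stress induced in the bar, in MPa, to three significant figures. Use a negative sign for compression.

Free thermal expansion αLΔT = 16.6e-6 · 10700 · 86.1 = 15.29 mm.
The walls impose strain ε = −(15.29)/10700 = -1.4293e-03; σ = Eε = 118000 · -1.4293e-03 = -168.7 MPa.

-169 MPa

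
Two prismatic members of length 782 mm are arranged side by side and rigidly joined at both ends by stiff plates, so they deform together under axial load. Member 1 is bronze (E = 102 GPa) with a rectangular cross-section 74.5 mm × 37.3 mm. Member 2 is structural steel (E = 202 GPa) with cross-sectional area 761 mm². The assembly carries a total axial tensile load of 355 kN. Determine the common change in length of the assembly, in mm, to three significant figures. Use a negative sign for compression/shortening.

0.635 mm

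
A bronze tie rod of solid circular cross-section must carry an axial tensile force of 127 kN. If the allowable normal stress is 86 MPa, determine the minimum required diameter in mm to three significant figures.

43.4 mm

Required area A ≥ P/σ_allow = 127000/86 = 1477 mm².
For a solid circular section, d ≥ √(4A/π) = 43.36 mm.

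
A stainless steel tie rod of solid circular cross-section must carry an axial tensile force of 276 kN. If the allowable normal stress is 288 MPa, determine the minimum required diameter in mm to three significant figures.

Required area A ≥ P/σ_allow = 276000/288 = 958.3 mm².
For a solid circular section, d ≥ √(4A/π) = 34.93 mm.

34.9 mm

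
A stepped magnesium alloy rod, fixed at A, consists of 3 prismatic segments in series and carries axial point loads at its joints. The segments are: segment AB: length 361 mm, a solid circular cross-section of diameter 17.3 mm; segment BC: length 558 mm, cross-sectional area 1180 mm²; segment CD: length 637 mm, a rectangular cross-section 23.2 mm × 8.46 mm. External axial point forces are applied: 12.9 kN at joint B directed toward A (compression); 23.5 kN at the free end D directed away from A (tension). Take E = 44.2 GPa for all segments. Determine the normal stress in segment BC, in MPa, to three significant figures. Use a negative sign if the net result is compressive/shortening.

Internal axial forces (sectioning from the free end, tension +): N_CD = 23.5 kN, N_BC = 23.5 kN, N_AB = 10.6 kN.
σ_BC = N_BC/A_BC = 23500/1180 = 19.92 MPa.

19.9 MPa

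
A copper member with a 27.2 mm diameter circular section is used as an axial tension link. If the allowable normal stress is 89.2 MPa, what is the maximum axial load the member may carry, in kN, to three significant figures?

51.8 kN

A = 581.1 mm².
P_max = σ_allow · A = 89.2 · 581.1 = 51830 N = 51.83 kN.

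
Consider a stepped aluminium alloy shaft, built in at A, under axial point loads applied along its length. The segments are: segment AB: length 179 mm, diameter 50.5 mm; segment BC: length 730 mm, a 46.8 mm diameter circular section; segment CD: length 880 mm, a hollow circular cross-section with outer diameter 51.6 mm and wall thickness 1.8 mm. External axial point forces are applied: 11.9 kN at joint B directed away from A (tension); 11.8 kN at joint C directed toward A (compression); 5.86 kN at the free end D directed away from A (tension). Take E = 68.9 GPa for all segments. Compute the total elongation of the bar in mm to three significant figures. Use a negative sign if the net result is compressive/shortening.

Internal axial forces (sectioning from the free end, tension +): N_CD = 5.86 kN, N_BC = -5.94 kN, N_AB = 5.96 kN.
A_AB = 2003 mm².
A_BC = 1720 mm².
A_CD = 281.6 mm².
δ_AB = 5960·179/(2003·68900) = 0.00773 mm
δ_BC = -5940·730/(1720·68900) = -0.03659 mm
δ_CD = 5860·880/(281.6·68900) = 0.2658 mm
δ = Σδ_i = 0.2369 mm.

0.237 mm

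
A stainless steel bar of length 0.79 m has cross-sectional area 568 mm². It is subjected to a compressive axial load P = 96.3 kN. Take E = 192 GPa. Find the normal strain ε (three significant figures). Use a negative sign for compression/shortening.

-8.83e-04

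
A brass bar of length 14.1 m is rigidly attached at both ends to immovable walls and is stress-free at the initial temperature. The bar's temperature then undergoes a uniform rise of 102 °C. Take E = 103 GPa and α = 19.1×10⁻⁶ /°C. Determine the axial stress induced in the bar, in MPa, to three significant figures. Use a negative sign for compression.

-201 MPa

Free thermal expansion αLΔT = 19.1e-6 · 14100 · 102 = 27.47 mm.
The walls impose strain ε = −(27.47)/14100 = -1.9482e-03; σ = Eε = 103000 · -1.9482e-03 = -200.7 MPa.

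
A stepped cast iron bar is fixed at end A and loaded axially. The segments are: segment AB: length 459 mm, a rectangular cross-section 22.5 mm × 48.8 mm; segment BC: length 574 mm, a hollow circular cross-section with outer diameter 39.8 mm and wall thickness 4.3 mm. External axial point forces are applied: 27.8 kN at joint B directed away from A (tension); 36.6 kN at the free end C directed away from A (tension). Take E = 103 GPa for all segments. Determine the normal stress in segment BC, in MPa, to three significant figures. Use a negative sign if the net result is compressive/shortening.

76.3 MPa

Internal axial forces (sectioning from the free end, tension +): N_BC = 36.6 kN, N_AB = 64.4 kN.
A_BC = 479.6 mm².
σ_BC = N_BC/A_BC = 36600/479.6 = 76.32 MPa.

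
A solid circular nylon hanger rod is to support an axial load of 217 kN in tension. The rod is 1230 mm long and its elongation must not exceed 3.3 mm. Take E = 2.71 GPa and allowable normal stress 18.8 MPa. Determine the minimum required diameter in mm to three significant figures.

Required area A ≥ P/σ_allow = 217000/18.8 = 11540 mm².
For a solid circular section, d ≥ √(4A/π) = 121.2 mm.
Elongation limit: A ≥ PL/(Eδ_allow) = 217000·1230/(2710·3.3) = 29850 mm² ⇒ d ≥ 194.9 mm.
The elongation limit governs.

195 mm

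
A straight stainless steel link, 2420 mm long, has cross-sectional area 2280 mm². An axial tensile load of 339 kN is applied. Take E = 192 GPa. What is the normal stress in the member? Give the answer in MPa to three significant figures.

σ = N/A = 339000/2280 = 148.7 MPa.

149 MPa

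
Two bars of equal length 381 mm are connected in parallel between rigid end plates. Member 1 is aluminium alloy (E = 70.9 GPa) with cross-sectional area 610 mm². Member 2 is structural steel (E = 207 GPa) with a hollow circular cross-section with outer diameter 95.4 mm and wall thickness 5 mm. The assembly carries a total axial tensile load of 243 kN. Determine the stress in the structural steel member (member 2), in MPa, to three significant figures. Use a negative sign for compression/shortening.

149 MPa

A_2 = 1420 mm².
Equal strain + equilibrium ⇒ each member carries load in proportion to AE: A₁E₁ = 43250000 N, A₂E₂ = 293900000 N, ΣAE = 337200000 N.
σ₂ = P·E₂/ΣAE = 243000·207000/337200000 = 149.2 MPa.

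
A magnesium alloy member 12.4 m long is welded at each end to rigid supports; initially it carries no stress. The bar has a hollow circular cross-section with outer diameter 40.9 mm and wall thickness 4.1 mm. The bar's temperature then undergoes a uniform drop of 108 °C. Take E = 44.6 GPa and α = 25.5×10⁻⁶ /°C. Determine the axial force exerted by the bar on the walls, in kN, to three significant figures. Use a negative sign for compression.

58.2 kN

Free thermal expansion αLΔT = 25.5e-6 · 12400 · -108 = -34.15 mm.
The walls impose strain ε = −(-34.15)/12400 = 2.7540e-03; σ = Eε = 44600 · 2.7540e-03 = 122.8 MPa.
Wall reaction R = σ·A = 122.8·474 = 58220 N = 58.22 kN.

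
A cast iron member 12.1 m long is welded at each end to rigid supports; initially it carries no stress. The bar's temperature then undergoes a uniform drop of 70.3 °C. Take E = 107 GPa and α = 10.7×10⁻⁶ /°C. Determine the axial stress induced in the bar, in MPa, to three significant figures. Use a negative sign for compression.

80.5 MPa

Free thermal expansion αLΔT = 10.7e-6 · 12100 · -70.3 = -9.102 mm.
The walls impose strain ε = −(-9.102)/12100 = 7.5221e-04; σ = Eε = 107000 · 7.5221e-04 = 80.49 MPa.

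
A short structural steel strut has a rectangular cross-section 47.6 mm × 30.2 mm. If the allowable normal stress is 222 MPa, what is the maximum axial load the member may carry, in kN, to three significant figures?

A = 1438 mm².
P_max = σ_allow · A = 222 · 1438 = 319100 N = 319.1 kN.

319 kN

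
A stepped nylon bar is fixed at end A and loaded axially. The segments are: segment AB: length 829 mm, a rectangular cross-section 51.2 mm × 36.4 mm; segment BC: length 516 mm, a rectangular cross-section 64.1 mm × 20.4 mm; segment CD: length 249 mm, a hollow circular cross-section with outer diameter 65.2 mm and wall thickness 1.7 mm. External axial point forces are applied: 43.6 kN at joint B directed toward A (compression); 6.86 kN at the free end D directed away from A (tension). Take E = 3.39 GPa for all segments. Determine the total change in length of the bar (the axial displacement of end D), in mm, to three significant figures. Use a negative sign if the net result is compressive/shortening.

-2.54 mm

Internal axial forces (sectioning from the free end, tension +): N_CD = 6.86 kN, N_BC = 6.86 kN, N_AB = -36.74 kN.
A_AB = 1864 mm².
A_BC = 1308 mm².
A_CD = 339.1 mm².
δ_AB = -36740·829/(1864·3390) = -4.821 mm
δ_BC = 6860·516/(1308·3390) = 0.7985 mm
δ_CD = 6860·249/(339.1·3390) = 1.486 mm
δ = Σδ_i = -2.537 mm.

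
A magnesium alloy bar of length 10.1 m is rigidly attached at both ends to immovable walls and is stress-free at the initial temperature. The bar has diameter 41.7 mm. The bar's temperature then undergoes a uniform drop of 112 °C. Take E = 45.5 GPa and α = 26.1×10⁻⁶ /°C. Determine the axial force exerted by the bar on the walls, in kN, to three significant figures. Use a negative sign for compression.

182 kN

Free thermal expansion αLΔT = 26.1e-6 · 10100 · -112 = -29.52 mm.
The walls impose strain ε = −(-29.52)/10100 = 2.9232e-03; σ = Eε = 45500 · 2.9232e-03 = 133 MPa.
Wall reaction R = σ·A = 133·1366 = 181600 N = 181.6 kN.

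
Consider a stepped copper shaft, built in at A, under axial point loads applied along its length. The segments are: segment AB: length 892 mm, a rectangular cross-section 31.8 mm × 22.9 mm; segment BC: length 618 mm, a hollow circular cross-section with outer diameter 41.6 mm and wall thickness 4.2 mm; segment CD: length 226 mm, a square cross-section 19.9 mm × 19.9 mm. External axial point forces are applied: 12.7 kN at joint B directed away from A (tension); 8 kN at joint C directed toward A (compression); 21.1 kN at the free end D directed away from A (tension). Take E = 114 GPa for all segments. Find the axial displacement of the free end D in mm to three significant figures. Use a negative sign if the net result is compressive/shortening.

Internal axial forces (sectioning from the free end, tension +): N_CD = 21.1 kN, N_BC = 13.1 kN, N_AB = 25.8 kN.
A_AB = 728.2 mm².
A_BC = 493.5 mm².
A_CD = 396 mm².
δ_AB = 25800·892/(728.2·114000) = 0.2772 mm
δ_BC = 13100·618/(493.5·114000) = 0.1439 mm
δ_CD = 21100·226/(396·114000) = 0.1056 mm
δ = Σδ_i = 0.5268 mm.

0.527 mm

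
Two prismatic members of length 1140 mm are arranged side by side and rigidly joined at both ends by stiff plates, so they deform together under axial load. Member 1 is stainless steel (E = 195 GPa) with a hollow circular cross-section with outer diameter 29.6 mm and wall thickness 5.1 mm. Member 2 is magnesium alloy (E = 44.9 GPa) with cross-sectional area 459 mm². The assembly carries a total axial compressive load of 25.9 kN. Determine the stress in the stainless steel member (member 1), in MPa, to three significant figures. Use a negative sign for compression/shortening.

A_1 = 392.5 mm².
Equal strain + equilibrium ⇒ each member carries load in proportion to AE: A₁E₁ = 76550000 N, A₂E₂ = 20610000 N, ΣAE = 97150000 N.
σ₁ = P·E₁/ΣAE = -25900·195000/97150000 = -51.98 MPa.

-52.0 MPa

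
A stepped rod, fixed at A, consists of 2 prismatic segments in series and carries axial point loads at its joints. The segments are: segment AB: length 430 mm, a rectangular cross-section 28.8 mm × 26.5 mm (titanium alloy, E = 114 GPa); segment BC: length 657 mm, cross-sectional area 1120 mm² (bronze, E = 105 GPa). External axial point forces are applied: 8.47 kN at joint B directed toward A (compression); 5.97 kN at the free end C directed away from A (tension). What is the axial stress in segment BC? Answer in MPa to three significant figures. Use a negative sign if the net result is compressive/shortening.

5.33 MPa

Internal axial forces (sectioning from the free end, tension +): N_BC = 5.97 kN, N_AB = -2.5 kN.
σ_BC = N_BC/A_BC = 5970/1120 = 5.33 MPa.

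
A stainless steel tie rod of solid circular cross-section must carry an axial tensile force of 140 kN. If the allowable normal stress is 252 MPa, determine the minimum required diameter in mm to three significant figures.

Required area A ≥ P/σ_allow = 140000/252 = 555.6 mm².
For a solid circular section, d ≥ √(4A/π) = 26.6 mm.

26.6 mm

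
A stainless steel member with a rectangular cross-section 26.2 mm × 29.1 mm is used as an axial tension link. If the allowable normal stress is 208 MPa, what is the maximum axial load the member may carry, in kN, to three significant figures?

159 kN

A = 762.4 mm².
P_max = σ_allow · A = 208 · 762.4 = 158600 N = 158.6 kN.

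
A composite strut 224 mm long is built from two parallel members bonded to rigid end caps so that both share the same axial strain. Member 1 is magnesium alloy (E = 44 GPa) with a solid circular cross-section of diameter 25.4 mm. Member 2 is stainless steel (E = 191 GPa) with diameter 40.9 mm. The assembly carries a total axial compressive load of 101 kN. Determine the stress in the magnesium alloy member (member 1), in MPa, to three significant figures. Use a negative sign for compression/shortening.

A_1 = 506.7 mm².
A_2 = 1314 mm².
Equal strain + equilibrium ⇒ each member carries load in proportion to AE: A₁E₁ = 22300000 N, A₂E₂ = 250900000 N, ΣAE = 273200000 N.
σ₁ = P·E₁/ΣAE = -101000·44000/273200000 = -16.26 MPa.

-16.3 MPa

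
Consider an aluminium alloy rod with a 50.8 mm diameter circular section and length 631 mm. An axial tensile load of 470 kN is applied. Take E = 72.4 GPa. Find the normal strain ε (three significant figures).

A = 2027 mm².
σ = N/A = 231.9 MPa; ε = σ/E = 231.9/72400 = 3.203e-03.

0.00320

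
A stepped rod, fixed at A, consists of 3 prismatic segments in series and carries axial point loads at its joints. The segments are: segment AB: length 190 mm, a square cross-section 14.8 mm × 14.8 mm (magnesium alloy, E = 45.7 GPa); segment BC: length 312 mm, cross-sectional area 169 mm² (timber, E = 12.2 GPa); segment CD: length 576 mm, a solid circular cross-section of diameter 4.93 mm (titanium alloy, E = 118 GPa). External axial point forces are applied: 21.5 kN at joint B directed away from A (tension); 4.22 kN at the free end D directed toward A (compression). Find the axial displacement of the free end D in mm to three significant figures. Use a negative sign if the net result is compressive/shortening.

-1.39 mm

Internal axial forces (sectioning from the free end, tension +): N_CD = -4.22 kN, N_BC = -4.22 kN, N_AB = 17.28 kN.
A_AB = 219 mm².
A_CD = 19.09 mm².
δ_AB = 17280·190/(219·45700) = 0.328 mm
δ_BC = -4220·312/(169·12200) = -0.6386 mm
δ_CD = -4220·576/(19.09·118000) = -1.079 mm
δ = Σδ_i = -1.39 mm.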